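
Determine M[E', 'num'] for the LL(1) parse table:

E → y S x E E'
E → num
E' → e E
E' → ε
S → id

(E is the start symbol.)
Empty (error entry)

To find M[E', 'num'], we find productions for E' where 'num' is in the predict set (PREDICT(N → α) = (FIRST(α) \ {ε}) ∪ (FOLLOW(N) if α ⇒* ε)).

Relevant sets:
  FOLLOW(E') = { $, 'e' }

E' → e E: PREDICT = { 'e' }
E' → ε: PREDICT = { $, 'e' }

M[E', 'num'] is empty (no production applies)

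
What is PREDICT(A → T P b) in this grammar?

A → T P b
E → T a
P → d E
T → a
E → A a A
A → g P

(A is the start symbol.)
PREDICT(A → T P b) = (FIRST(RHS) \ {ε}) ∪ (FOLLOW(A) if ε ∈ FIRST(RHS), i.e. RHS ⇒* ε)
FIRST(T) = { 'a' }
FIRST(T P b) = { 'a' }
ε ∉ FIRST(T P b), so FOLLOW(A) is not added.
PREDICT(A → T P b) = { 'a' }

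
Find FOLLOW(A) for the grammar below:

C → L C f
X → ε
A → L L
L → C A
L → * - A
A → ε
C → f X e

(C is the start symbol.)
To compute FOLLOW(A), find every occurrence of A on a right-hand side N → α A β: add FIRST(β) \ {ε}, and if β is empty or nullable also add FOLLOW(N). Iterate to a fixed point.

In L → C A: A is at the end, add FOLLOW(L)
In L → * - A: A is at the end, add FOLLOW(L)

The FOLLOW sets referred to above (computed the same way, to a fixed point):
  FOLLOW(L) = { '*', 'f' }

Taking the union: FOLLOW(A) = { '*', 'f' }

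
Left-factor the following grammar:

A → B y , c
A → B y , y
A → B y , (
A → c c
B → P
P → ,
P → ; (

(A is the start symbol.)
A → B y , A'
A' → c
A' → y
A' → (
A → c c
B → P
P → ,
P → ; (

Left-factoring transforms A → αβ₁ | αβ₂ into A → αA' and A' → β₁ | β₂
(α is the longest common prefix among the alternatives). Repeat until
no nonterminal has two alternatives with a common prefix.

Round 1: A has alternatives sharing prefix 'B y ,'. Introduce A': A → B y , A'
  Add: A' → c
  Add: A' → y
  Add: A' → (

No remaining common prefixes — done.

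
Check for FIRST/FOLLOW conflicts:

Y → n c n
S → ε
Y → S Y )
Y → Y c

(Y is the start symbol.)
No FIRST/FOLLOW conflicts.

A FIRST/FOLLOW conflict occurs when a non-terminal N has a nullable alternative N → β (β ⇒* ε) and another alternative N → α with FIRST(α) ∩ FOLLOW(N) ≠ ∅: on such a lookahead the parser cannot decide between expanding α and letting N vanish via β.

Nullable non-terminals: S.
S has a nullable alternative but only one production, so nothing to check.

Y has no nullable alternative, so no FIRST/FOLLOW check is needed there.

No FIRST/FOLLOW conflicts found.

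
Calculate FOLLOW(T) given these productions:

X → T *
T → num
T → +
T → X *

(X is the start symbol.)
{ '*' }

In X → T *: T is followed by '*', add FIRST('*') \ {ε} = { '*' }

Taking the union: FOLLOW(T) = { '*' }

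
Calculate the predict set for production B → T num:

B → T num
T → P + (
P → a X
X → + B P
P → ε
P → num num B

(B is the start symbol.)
PREDICT(B → T num) = (FIRST(RHS) \ {ε}) ∪ (FOLLOW(B) if ε ∈ FIRST(RHS), i.e. RHS ⇒* ε)
FIRST(T) = { '+', 'a', 'num' }
FIRST(T num) = { '+', 'a', 'num' }
ε ∉ FIRST(T num), so FOLLOW(B) is not added.
PREDICT(B → T num) = { '+', 'a', 'num' }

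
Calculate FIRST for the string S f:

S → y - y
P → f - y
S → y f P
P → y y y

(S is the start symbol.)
{ 'y' }

FIRST sets of the non-terminals involved (from the grammar, by fixed-point iteration):
  FIRST(S) = { 'y' }

To compute FIRST(S f), process the symbols left to right:
Symbol S is a non-terminal. Add FIRST(S) \ {ε} = { 'y' }
S is not nullable (ε ∉ FIRST(S)), so stop here.
FIRST(S f) = { 'y' }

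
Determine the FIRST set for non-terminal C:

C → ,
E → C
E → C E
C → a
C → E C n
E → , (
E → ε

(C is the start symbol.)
{ ',', 'a' }

To compute FIRST(C), examine every production with C on the left-hand side, reading each right-hand side left to right until a non-nullable symbol is reached.

FIRST sets of the other non-terminals involved (by the same procedure, iterated to a fixed point):
  FIRST(E) = { ',', 'a', ε }

From C → ,:
  - ',' is a terminal: add ',' and stop
From C → a:
  - a is a terminal: add 'a' and stop
From C → E C n:
  - E is a non-terminal: add FIRST(E) \ {ε} = { ',', 'a' }
    E is nullable, so continue to the next symbol
  - C is the symbol being defined: contributes nothing new
    C is not nullable, so stop

Collecting: FIRST(C) = { ',', 'a' }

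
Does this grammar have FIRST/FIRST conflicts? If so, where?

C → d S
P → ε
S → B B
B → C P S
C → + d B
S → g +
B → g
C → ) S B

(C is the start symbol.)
Yes. S → B B / S → g '+' on { 'g' }

FIRST sets of the non-terminals at (or reachable through a nullable prefix from) the front of some alternative:
  FIRST(B) = { ')', '+', 'd', 'g' }
  FIRST(C) = { ')', '+', 'd' }

Productions for C:
  C → d S: FIRST = { 'd' }
  C → + d B: FIRST = { '+' }
  C → ) S B: FIRST = { ')' }
Productions for S:
  S → B B: FIRST = { ')', '+', 'd', 'g' }
  S → g +: FIRST = { 'g' }
Productions for B:
  B → C P S: FIRST = { ')', '+', 'd' }
  B → g: FIRST = { 'g' }
P has only one production, so no FIRST/FIRST conflict is possible there.

Conflict for S: S → B B and S → g +
  Overlap: { 'g' }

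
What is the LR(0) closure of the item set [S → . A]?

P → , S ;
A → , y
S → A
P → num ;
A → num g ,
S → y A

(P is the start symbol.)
{ [A → . , y], [A → . num g ,], [S → . A] }

To compute CLOSURE, for each item [A → α.Bβ] where B is a non-terminal, add [B → .γ] for all productions B → γ; repeat for the newly added items until nothing changes.

Start with: [S → . A]
  [S → . A] has the dot before A: add [A → . , y], [A → . num g ,]
No further items can be added.

CLOSURE = { [A → . , y], [A → . num g ,], [S → . A] }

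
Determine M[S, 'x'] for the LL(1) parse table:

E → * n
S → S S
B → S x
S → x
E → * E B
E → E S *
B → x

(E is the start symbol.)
To find M[S, 'x'], we find productions for S where 'x' is in the predict set (PREDICT(N → α) = (FIRST(α) \ {ε}) ∪ (FOLLOW(N) if α ⇒* ε)).

Relevant sets:
  FIRST(S) = { 'x' }

S → S S: PREDICT = { 'x' }
  'x' is in predict set, so this production goes in M[S, 'x']
S → x: PREDICT = { 'x' }
  'x' is in predict set, so this production goes in M[S, 'x']

M[S, 'x'] = S → S S, S → x  (a multiply-defined cell — the grammar is not LL(1))

Answer: S → S S, S → x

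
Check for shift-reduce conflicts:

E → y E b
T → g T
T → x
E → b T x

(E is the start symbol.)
Augment with E' → E and build the canonical LR(0) collection (I0 = CLOSURE({[E' → . E]}), then GOTO on every symbol after a dot until no new states appear). It has 11 states:
  I0: { [E → . b T x], [E → . y E b], [E' → . E] }  — shift
  I1: { [E' → E .] }  — accept
  I2: { [E → b . T x], [T → . g T], [T → . x] }  — shift
  I3: { [E → . b T x], [E → . y E b], [E → y . E b] }  — shift
  I4: { [E → y E . b] }  — shift
  I5: { [E → y E b .] }  — reduce
  I6: { [E → b T . x] }  — shift
  I7: { [T → . g T], [T → . x], [T → g . T] }  — shift
  I8: { [T → x .] }  — reduce
  I9: { [T → g T .] }  — reduce
  I10: { [E → b T x .] }  — reduce

No state contains both a complete item and a shift item.

Answer: No shift-reduce conflicts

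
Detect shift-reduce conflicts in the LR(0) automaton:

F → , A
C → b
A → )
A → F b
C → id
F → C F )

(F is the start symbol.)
Augment with F' → F and build the canonical LR(0) collection (I0 = CLOSURE({[F' → . F]}), then GOTO on every symbol after a dot until no new states appear). It has 12 states:
  I0: { [C → . b], [C → . id], [F → . , A], [F → . C F )], [F' → . F] }  — shift
  I1: { [A → . )], [A → . F b], [C → . b], [C → . id], [F → , . A], [F → . , A], [F → . C F )] }  — shift
  I2: { [C → . b], [C → . id], [F → . , A], [F → . C F )], [F → C . F )] }  — shift
  I3: { [F' → F .] }  — accept
  I4: { [C → b .] }  — reduce
  I5: { [C → id .] }  — reduce
  I6: { [F → C F . )] }  — shift
  I7: { [F → C F ) .] }  — reduce
  I8: { [A → ) .] }  — reduce
  I9: { [F → , A .] }  — reduce
  I10: { [A → F . b] }  — shift
  I11: { [A → F b .] }  — reduce

No state contains both a complete item and a shift item.

Answer: No shift-reduce conflicts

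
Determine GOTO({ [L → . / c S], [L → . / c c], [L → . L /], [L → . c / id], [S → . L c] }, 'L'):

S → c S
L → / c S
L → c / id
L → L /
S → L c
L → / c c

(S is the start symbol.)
GOTO(I, 'L') = CLOSURE({ [A → αX.β] : [A → α.Xβ] ∈ I, X = 'L' })

Items with dot before 'L', with the dot advanced:
  [L → . L /] → [L → L . /]
  [S → . L c] → [S → L . c]
Closure adds nothing (no advanced item has the dot before a non-terminal).

GOTO = { [L → L . /], [S → L . c] }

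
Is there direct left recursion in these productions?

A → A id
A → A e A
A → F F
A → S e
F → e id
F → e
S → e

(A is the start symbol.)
Direct left recursion occurs when N → N α for some non-terminal N (the right-hand side begins with the left-hand side itself).

A → A id: LEFT RECURSIVE (starts with A)
A → A e A: LEFT RECURSIVE (starts with A)
A → F F: starts with F
A → S e: starts with S
F → e id: starts with e
F → e: starts with e
S → e: starts with e

The grammar has direct left recursion on: A.

Answer: Yes, A is left-recursive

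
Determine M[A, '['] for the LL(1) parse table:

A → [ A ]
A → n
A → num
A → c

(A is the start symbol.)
A → [ A ]

To find M[A, '['], we find productions for A where '[' is in the predict set (PREDICT(N → α) = (FIRST(α) \ {ε}) ∪ (FOLLOW(N) if α ⇒* ε)).

A → [ A ]: PREDICT = { '[' }
  '[' is in predict set, so this production goes in M[A, '[']
A → n: PREDICT = { 'n' }
A → num: PREDICT = { 'num' }
A → c: PREDICT = { 'c' }

M[A, '['] = A → [ A ]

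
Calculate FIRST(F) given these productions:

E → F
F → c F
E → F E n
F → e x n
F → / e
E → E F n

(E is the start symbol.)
{ '/', 'c', 'e' }

From F → c F:
  - c is a terminal: add 'c' and stop
From F → e x n:
  - e is a terminal: add 'e' and stop
From F → / e:
  - '/' is a terminal: add '/' and stop

Collecting: FIRST(F) = { '/', 'c', 'e' }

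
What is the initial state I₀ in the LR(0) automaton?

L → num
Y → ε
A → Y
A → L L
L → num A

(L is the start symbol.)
First, augment the grammar with L' → L
I₀ = CLOSURE({ [L' → . L] }):
  [L' → . L] has the dot before L: add [L → . num], [L → . num A]
No further items can be added.

I₀ = { [L → . num A], [L → . num], [L' → . L] }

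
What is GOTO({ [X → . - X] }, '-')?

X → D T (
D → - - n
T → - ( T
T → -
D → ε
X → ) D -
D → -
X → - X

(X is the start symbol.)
{ [D → . - - n], [D → . -], [D → .], [X → - . X], [X → . ) D -], [X → . - X], [X → . D T (] }

GOTO(I, '-') = CLOSURE({ [A → αX.β] : [A → α.Xβ] ∈ I, X = '-' })

Items with dot before '-', with the dot advanced:
  [X → . - X] → [X → - . X]
Closure of the advanced items:
  [X → - . X] has the dot before X: add [X → . D T (], [X → . ) D -], [X → . - X]
  [X → . D T (] has the dot before D: add [D → . - - n], [D → .], [D → . -]

GOTO = { [D → . - - n], [D → . -], [D → .], [X → - . X], [X → . ) D -], [X → . - X], [X → . D T (] }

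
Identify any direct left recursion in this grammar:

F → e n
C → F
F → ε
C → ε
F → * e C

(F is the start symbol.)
Direct left recursion occurs when N → N α for some non-terminal N (the right-hand side begins with the left-hand side itself).

F → e n: starts with e
C → F: starts with F
F → ε: starts with ε
C → ε: starts with ε
F → * e C: starts with '*'

No direct left recursion found.

Answer: No direct left recursion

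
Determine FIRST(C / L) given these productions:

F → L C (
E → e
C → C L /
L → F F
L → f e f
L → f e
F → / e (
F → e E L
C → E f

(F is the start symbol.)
FIRST sets of the non-terminals involved (from the grammar, by fixed-point iteration):
  FIRST(C) = { 'e' }

To compute FIRST(C / L), process the symbols left to right:
Symbol C is a non-terminal. Add FIRST(C) \ {ε} = { 'e' }
C is not nullable (ε ∉ FIRST(C)), so stop here.
FIRST(C / L) = { 'e' }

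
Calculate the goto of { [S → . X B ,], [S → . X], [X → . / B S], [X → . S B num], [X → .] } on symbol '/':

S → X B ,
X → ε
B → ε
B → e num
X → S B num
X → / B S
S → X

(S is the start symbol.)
{ [B → . e num], [B → .], [X → / . B S] }

GOTO(I, '/') = CLOSURE({ [A → αX.β] : [A → α.Xβ] ∈ I, X = '/' })

Items with dot before '/', with the dot advanced:
  [X → . / B S] → [X → / . B S]
Closure of the advanced items:
  [X → / . B S] has the dot before B: add [B → .], [B → . e num]

GOTO = { [B → . e num], [B → .], [X → / . B S] }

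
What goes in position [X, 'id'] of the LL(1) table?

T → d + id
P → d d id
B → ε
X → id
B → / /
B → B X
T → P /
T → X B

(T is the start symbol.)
To find M[X, 'id'], we find productions for X where 'id' is in the predict set (PREDICT(N → α) = (FIRST(α) \ {ε}) ∪ (FOLLOW(N) if α ⇒* ε)).

X → id: PREDICT = { 'id' }
  'id' is in predict set, so this production goes in M[X, 'id']

M[X, 'id'] = X → id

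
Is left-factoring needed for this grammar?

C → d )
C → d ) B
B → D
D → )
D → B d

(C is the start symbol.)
Yes, C has productions with common prefix 'd )'

Left-factoring is needed when two productions for the same non-terminal
share a common prefix on the right-hand side.

Productions for C:
  C → d )
  C → d ) B
Productions for D:
  D → )
  D → B d

Found common prefix 'd )' in productions for C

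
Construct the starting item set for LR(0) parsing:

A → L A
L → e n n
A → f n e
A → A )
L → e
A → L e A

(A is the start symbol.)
First, augment the grammar with A' → A
I₀ = CLOSURE({ [A' → . A] }):
  [A' → . A] has the dot before A: add [A → . L A], [A → . f n e], [A → . A )], [A → . L e A]
  [A → . L A] has the dot before L: add [L → . e n n], [L → . e]
No further items can be added.

I₀ = { [A → . A )], [A → . L A], [A → . L e A], [A → . f n e], [A' → . A], [L → . e n n], [L → . e] }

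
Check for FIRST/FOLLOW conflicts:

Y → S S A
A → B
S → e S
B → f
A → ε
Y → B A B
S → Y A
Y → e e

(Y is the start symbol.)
Yes. A → B with FOLLOW(A) on { 'f' }

Nullable non-terminals: A.
FIRST sets used below: FIRST(B) = { 'f' }

A: nullable alternative(s) A → ε; FOLLOW(A) = { $, 'e', 'f' }
  A → B: FIRST \ {ε} = { 'f' } — overlaps FOLLOW(A) on { 'f' }: CONFLICT
  A → ε: FIRST \ {ε} = { } — this is the only nullable alternative, skip

B, S, Y have no nullable alternative, so no FIRST/FOLLOW check is needed there.

So the grammar has 1 FIRST/FOLLOW conflict (marked CONFLICT above).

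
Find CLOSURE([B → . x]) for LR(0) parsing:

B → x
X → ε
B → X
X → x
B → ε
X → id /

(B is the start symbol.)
{ [B → . x] }

To compute CLOSURE, for each item [A → α.Bβ] where B is a non-terminal, add [B → .γ] for all productions B → γ; repeat for the newly added items until nothing changes.

Start with: [B → . x]
The dot precedes the terminal x, so nothing is added.

CLOSURE = { [B → . x] }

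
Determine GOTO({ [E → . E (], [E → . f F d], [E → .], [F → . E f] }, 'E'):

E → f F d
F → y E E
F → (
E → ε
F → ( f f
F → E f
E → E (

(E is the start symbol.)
{ [E → E . (], [F → E . f] }

GOTO(I, 'E') = CLOSURE({ [A → αX.β] : [A → α.Xβ] ∈ I, X = 'E' })

Items with dot before 'E', with the dot advanced:
  [E → . E (] → [E → E . (]
  [F → . E f] → [F → E . f]
Closure adds nothing (no advanced item has the dot before a non-terminal).

GOTO = { [E → E . (], [F → E . f] }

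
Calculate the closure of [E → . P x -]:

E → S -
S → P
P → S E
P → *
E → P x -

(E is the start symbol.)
{ [E → . P x -], [P → . *], [P → . S E], [S → . P] }

To compute CLOSURE, for each item [A → α.Bβ] where B is a non-terminal, add [B → .γ] for all productions B → γ; repeat for the newly added items until nothing changes.

Start with: [E → . P x -]
  [E → . P x -] has the dot before P: add [P → . S E], [P → . *]
  [P → . S E] has the dot before S: add [S → . P]
No further items can be added.

CLOSURE = { [E → . P x -], [P → . *], [P → . S E], [S → . P] }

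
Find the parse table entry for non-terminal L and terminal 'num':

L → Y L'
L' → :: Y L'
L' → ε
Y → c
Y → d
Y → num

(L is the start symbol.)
To find M[L, 'num'], we find productions for L where 'num' is in the predict set (PREDICT(N → α) = (FIRST(α) \ {ε}) ∪ (FOLLOW(N) if α ⇒* ε)).

Relevant sets:
  FIRST(Y) = { 'c', 'd', 'num' }

L → Y L': PREDICT = { 'c', 'd', 'num' }
  'num' is in predict set, so this production goes in M[L, 'num']

M[L, 'num'] = L → Y L'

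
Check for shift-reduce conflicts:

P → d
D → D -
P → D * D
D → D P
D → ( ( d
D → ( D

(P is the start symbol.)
Augment with P' → P and build the canonical LR(0) collection (I0 = CLOSURE({[P' → . P]}), then GOTO on every symbol after a dot until no new states appear). It has 12 states:
  I0: { [D → . ( ( d], [D → . ( D], [D → . D -], [D → . D P], [P → . D * D], [P → . d], [P' → . P] }  — shift
  I1: { [D → ( . ( d], [D → ( . D], [D → . ( ( d], [D → . ( D], [D → . D -], [D → . D P] }  — shift
  I2: { [D → . ( ( d], [D → . ( D], [D → . D -], [D → . D P], [D → D . -], [D → D . P], [P → . D * D], [P → . d], [P → D . * D] }  — shift
  I3: { [P' → P .] }  — accept
  I4: { [P → d .] }  — reduce
  I5: { [D → . ( ( d], [D → . ( D], [D → . D -], [D → . D P], [P → D * . D] }  — shift
  I6: { [D → D - .] }  — reduce
  I7: { [D → D P .] }  — reduce
  I8: { [D → . ( ( d], [D → . ( D], [D → . D -], [D → . D P], [D → D . -], [D → D . P], [P → . D * D], [P → . d], [P → D * D .] }  — shift, reduce
  I9: { [D → ( ( . d], [D → ( . ( d], [D → ( . D], [D → . ( ( d], [D → . ( D], [D → . D -], [D → . D P] }  — shift
  I10: { [D → ( D .], [D → . ( ( d], [D → . ( D], [D → . D -], [D → . D P], [D → D . -], [D → D . P], [P → . D * D], [P → . d] }  — shift, reduce
  I11: { [D → ( ( d .] }  — reduce

I8 contains reduce item [P → D * D .] and shift items [D → . ( ( d], [D → . ( D], [D → D . -], [P → . d] — shift-reduce conflict.
I10 contains reduce item [D → ( D .] and shift items [D → . ( ( d], [D → . ( D], [D → D . -], [P → . d] — shift-reduce conflict.

Answer: Yes — I8: [P → D * D .] vs [D → . ( ( d]; I10: [D → ( D .] vs [D → . ( ( d]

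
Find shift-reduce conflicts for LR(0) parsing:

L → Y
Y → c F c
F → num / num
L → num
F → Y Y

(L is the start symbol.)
No shift-reduce conflicts

A shift-reduce conflict occurs when an LR(0) state has both:
  - a complete (reduce) item [A → α .] (dot at the end), and
  - a shift item [B → β . c γ] (dot before a terminal).

Augment with L' → L and build the canonical LR(0) collection (I0 = CLOSURE({[L' → . L]}), then GOTO on every symbol after a dot until no new states appear). It has 12 states:
  I0: { [L → . Y], [L → . num], [L' → . L], [Y → . c F c] }  — shift
  I1: { [L' → L .] }  — accept
  I2: { [L → Y .] }  — reduce
  I3: { [F → . Y Y], [F → . num / num], [Y → . c F c], [Y → c . F c] }  — shift
  I4: { [L → num .] }  — reduce
  I5: { [Y → c F . c] }  — shift
  I6: { [F → Y . Y], [Y → . c F c] }  — shift
  I7: { [F → num . / num] }  — shift
  I8: { [F → num / . num] }  — shift
  I9: { [F → num / num .] }  — reduce
  I10: { [F → Y Y .] }  — reduce
  I11: { [Y → c F c .] }  — reduce

No state contains both a complete item and a shift item.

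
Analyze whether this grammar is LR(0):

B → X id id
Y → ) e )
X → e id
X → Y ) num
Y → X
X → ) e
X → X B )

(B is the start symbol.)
A grammar is LR(0) if no state in the canonical LR(0) collection has:
  - both a shift item (dot before a terminal) and a complete item (shift-reduce conflict), or
  - two or more complete items (reduce-reduce conflict; the accept item [B' → B .] counts as a complete item here).

Augment with B' → B and build the canonical LR(0) collection (I0 = CLOSURE({[B' → . B]}), then GOTO on every symbol after a dot until no new states appear). It has 15 states:
  I0: { [B → . X id id], [B' → . B], [X → . ) e], [X → . X B )], [X → . Y ) num], [X → . e id], [Y → . ) e )], [Y → . X] }  — shift
  I1: { [X → ) . e], [Y → ) . e )] }  — shift
  I2: { [B' → B .] }  — accept
  I3: { [B → . X id id], [B → X . id id], [X → . ) e], [X → . X B )], [X → . Y ) num], [X → . e id], [X → X . B )], [Y → . ) e )], [Y → . X], [Y → X .] }  — shift, reduce
  I4: { [X → Y . ) num] }  — shift
  I5: { [X → e . id] }  — shift
  I6: { [X → e id .] }  — reduce
  I7: { [X → Y ) . num] }  — shift
  I8: { [X → Y ) num .] }  — reduce
  I9: { [X → X B . )] }  — shift
  I10: { [B → X id . id] }  — shift
  I11: { [B → X id id .] }  — reduce
  I12: { [X → X B ) .] }  — reduce
  I13: { [X → ) e .], [Y → ) e . )] }  — shift, reduce
  I14: { [Y → ) e ) .] }  — reduce

Conflict in state I3:
  Shift-reduce conflict between [Y → X .] and [B → X . id id]
So the grammar is NOT LR(0).

Answer: No. Shift-reduce conflict between [Y → X .] and [B → X . id id]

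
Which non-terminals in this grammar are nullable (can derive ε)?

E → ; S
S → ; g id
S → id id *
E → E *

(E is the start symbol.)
None

There are no ε-productions, so no non-terminal can derive ε.
No non-terminals are nullable.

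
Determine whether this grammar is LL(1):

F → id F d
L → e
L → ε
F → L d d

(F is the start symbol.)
A grammar is LL(1) if for each non-terminal N with multiple productions, the predict sets of those productions are pairwise disjoint, where PREDICT(N → α) = (FIRST(α) \ {ε}) ∪ (FOLLOW(N) if α ⇒* ε).

Relevant sets:
  FIRST(L) = { 'e', ε }
  FOLLOW(L) = { 'd' }

For F:
  PREDICT(F → id F d) = { 'id' }
  PREDICT(F → L d d) = { 'd', 'e' }
For L:
  PREDICT(L → e) = { 'e' }
  PREDICT(L → ε) = { 'd' }

All predict sets are disjoint. The grammar IS LL(1).

Answer: Yes, the grammar is LL(1).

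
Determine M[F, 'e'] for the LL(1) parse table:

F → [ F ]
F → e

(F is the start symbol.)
To find M[F, 'e'], we find productions for F where 'e' is in the predict set (PREDICT(N → α) = (FIRST(α) \ {ε}) ∪ (FOLLOW(N) if α ⇒* ε)).

F → [ F ]: PREDICT = { '[' }
F → e: PREDICT = { 'e' }
  'e' is in predict set, so this production goes in M[F, 'e']

M[F, 'e'] = F → e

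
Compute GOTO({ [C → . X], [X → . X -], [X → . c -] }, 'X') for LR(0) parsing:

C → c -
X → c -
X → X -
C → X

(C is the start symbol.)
{ [C → X .], [X → X . -] }

GOTO(I, 'X') = CLOSURE({ [A → αX.β] : [A → α.Xβ] ∈ I, X = 'X' })

Items with dot before 'X', with the dot advanced:
  [C → . X] → [C → X .]
  [X → . X -] → [X → X . -]
Closure adds nothing (no advanced item has the dot before a non-terminal).

GOTO = { [C → X .], [X → X . -] }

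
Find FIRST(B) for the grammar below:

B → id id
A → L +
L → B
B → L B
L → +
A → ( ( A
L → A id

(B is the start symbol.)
To compute FIRST(B), examine every production with B on the left-hand side, reading each right-hand side left to right until a non-nullable symbol is reached.

FIRST sets of the other non-terminals involved (by the same procedure, iterated to a fixed point):
  FIRST(L) = { '(', '+', 'id' }

From B → id id:
  - id is a terminal: add 'id' and stop
From B → L B:
  - L is a non-terminal: add FIRST(L) \ {ε} = { '(', '+', 'id' }
    L is not nullable, so stop

Collecting: FIRST(B) = { '(', '+', 'id' }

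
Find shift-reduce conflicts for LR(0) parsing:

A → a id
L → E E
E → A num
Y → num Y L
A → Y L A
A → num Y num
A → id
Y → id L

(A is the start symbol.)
A shift-reduce conflict occurs when an LR(0) state has both:
  - a complete (reduce) item [A → α .] (dot at the end), and
  - a shift item [B → β . c γ] (dot before a terminal).

Augment with A' → A and build the canonical LR(0) collection (I0 = CLOSURE({[A' → . A]}), then GOTO on every symbol after a dot until no new states appear). It has 20 states:
  I0: { [A → . Y L A], [A → . a id], [A → . id], [A → . num Y num], [A' → . A], [Y → . id L], [Y → . num Y L] }  — shift
  I1: { [A' → A .] }  — accept
  I2: { [A → . Y L A], [A → . a id], [A → . id], [A → . num Y num], [A → Y . L A], [E → . A num], [L → . E E], [Y → . id L], [Y → . num Y L] }  — shift
  I3: { [A → a . id] }  — shift
  I4: { [A → . Y L A], [A → . a id], [A → . id], [A → . num Y num], [A → id .], [E → . A num], [L → . E E], [Y → . id L], [Y → . num Y L], [Y → id . L] }  — shift, reduce
  I5: { [A → num . Y num], [Y → . id L], [Y → . num Y L], [Y → num . Y L] }  — shift
  I6: { [A → . Y L A], [A → . a id], [A → . id], [A → . num Y num], [A → num Y . num], [E → . A num], [L → . E E], [Y → . id L], [Y → . num Y L], [Y → num Y . L] }  — shift
  I7: { [A → . Y L A], [A → . a id], [A → . id], [A → . num Y num], [E → . A num], [L → . E E], [Y → . id L], [Y → . num Y L], [Y → id . L] }  — shift
  I8: { [Y → . id L], [Y → . num Y L], [Y → num . Y L] }  — shift
  I9: { [A → . Y L A], [A → . a id], [A → . id], [A → . num Y num], [E → . A num], [L → . E E], [Y → . id L], [Y → . num Y L], [Y → num Y . L] }  — shift
  I10: { [E → A . num] }  — shift
  I11: { [A → . Y L A], [A → . a id], [A → . id], [A → . num Y num], [E → . A num], [L → E . E], [Y → . id L], [Y → . num Y L] }  — shift
  I12: { [Y → num Y L .] }  — reduce
  I13: { [L → E E .] }  — reduce
  I14: { [E → A num .] }  — reduce
  I15: { [Y → id L .] }  — reduce
  I16: { [A → num . Y num], [A → num Y num .], [Y → . id L], [Y → . num Y L], [Y → num . Y L] }  — shift, reduce
  I17: { [A → a id .] }  — reduce
  I18: { [A → . Y L A], [A → . a id], [A → . id], [A → . num Y num], [A → Y L . A], [Y → . id L], [Y → . num Y L] }  — shift
  I19: { [A → Y L A .] }  — reduce

I4 contains reduce item [A → id .] and shift items [A → . a id], [A → . id], [A → . num Y num], [Y → . id L], [Y → . num Y L] — shift-reduce conflict.
I16 contains reduce item [A → num Y num .] and shift items [Y → . id L], [Y → . num Y L] — shift-reduce conflict.

Answer: Yes — I4: [A → id .] vs [A → . a id]; I16: [A → num Y num .] vs [Y → . id L]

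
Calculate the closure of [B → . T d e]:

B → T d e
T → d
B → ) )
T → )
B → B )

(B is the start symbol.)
Start with: [B → . T d e]
  [B → . T d e] has the dot before T: add [T → . d], [T → . )]
No further items can be added.

CLOSURE = { [B → . T d e], [T → . )], [T → . d] }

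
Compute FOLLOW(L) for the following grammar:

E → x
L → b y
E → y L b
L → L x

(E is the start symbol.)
{ 'b', 'x' }

In E → y L b: L is followed by b, add FIRST(b) \ {ε} = { 'b' }
In L → L x: L is followed by x, add FIRST(x) \ {ε} = { 'x' }

Taking the union: FOLLOW(L) = { 'b', 'x' }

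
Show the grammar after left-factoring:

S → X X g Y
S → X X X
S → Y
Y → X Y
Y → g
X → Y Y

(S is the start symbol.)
Left-factoring transforms A → αβ₁ | αβ₂ into A → αA' and A' → β₁ | β₂
(α is the longest common prefix among the alternatives). Repeat until
no nonterminal has two alternatives with a common prefix.

Round 1: S has alternatives sharing prefix 'X X'. Introduce S': S → X X S'
  Add: S' → g Y
  Add: S' → X

No remaining common prefixes — done.

Resulting grammar:
S → X X S'
S' → g Y
S' → X
S → Y
Y → X Y
Y → g
X → Y Y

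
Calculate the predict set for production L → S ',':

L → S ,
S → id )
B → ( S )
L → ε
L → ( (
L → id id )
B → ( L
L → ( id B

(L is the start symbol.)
PREDICT(L → S ',') = (FIRST(RHS) \ {ε}) ∪ (FOLLOW(L) if ε ∈ FIRST(RHS), i.e. RHS ⇒* ε)
FIRST(S) = { 'id' }
FIRST(S ',') = { 'id' }
ε ∉ FIRST(S ','), so FOLLOW(L) is not added.
PREDICT(L → S ',') = { 'id' }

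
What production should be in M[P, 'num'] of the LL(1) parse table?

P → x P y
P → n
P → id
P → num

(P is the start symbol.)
To find M[P, 'num'], we find productions for P where 'num' is in the predict set (PREDICT(N → α) = (FIRST(α) \ {ε}) ∪ (FOLLOW(N) if α ⇒* ε)).

P → x P y: PREDICT = { 'x' }
P → n: PREDICT = { 'n' }
P → id: PREDICT = { 'id' }
P → num: PREDICT = { 'num' }
  'num' is in predict set, so this production goes in M[P, 'num']

M[P, 'num'] = P → num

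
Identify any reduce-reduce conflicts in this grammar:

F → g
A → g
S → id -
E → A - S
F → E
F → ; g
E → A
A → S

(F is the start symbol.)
A reduce-reduce conflict occurs when an LR(0) state has two complete items [A → α .] and [B → β .] — both call for a reduction, and with no lookahead the parser cannot choose between them.

Augment with F' → F and build the canonical LR(0) collection (I0 = CLOSURE({[F' → . F]}), then GOTO on every symbol after a dot until no new states appear). It has 12 states:
  I0: { [A → . S], [A → . g], [E → . A - S], [E → . A], [F → . ; g], [F → . E], [F → . g], [F' → . F], [S → . id -] }  — shift
  I1: { [F → ; . g] }  — shift
  I2: { [E → A . - S], [E → A .] }  — shift, reduce
  I3: { [F → E .] }  — reduce
  I4: { [F' → F .] }  — accept
  I5: { [A → S .] }  — reduce
  I6: { [A → g .], [F → g .] }  — 2 reduces
  I7: { [S → id . -] }  — shift
  I8: { [S → id - .] }  — reduce
  I9: { [E → A - . S], [S → . id -] }  — shift
  I10: { [E → A - S .] }  — reduce
  I11: { [F → ; g .] }  — reduce

I6 contains complete items [A → g .], [F → g .] — reduce-reduce conflict.

Answer: Yes — I6: [A → g .] vs [F → g .]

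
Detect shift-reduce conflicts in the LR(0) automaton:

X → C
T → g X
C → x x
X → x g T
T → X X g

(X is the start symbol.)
No shift-reduce conflicts

Augment with X' → X and build the canonical LR(0) collection (I0 = CLOSURE({[X' → . X]}), then GOTO on every symbol after a dot until no new states appear). It has 12 states:
  I0: { [C → . x x], [X → . C], [X → . x g T], [X' → . X] }  — shift
  I1: { [X → C .] }  — reduce
  I2: { [X' → X .] }  — accept
  I3: { [C → x . x], [X → x . g T] }  — shift
  I4: { [C → . x x], [T → . X X g], [T → . g X], [X → . C], [X → . x g T], [X → x g . T] }  — shift
  I5: { [C → x x .] }  — reduce
  I6: { [X → x g T .] }  — reduce
  I7: { [C → . x x], [T → X . X g], [X → . C], [X → . x g T] }  — shift
  I8: { [C → . x x], [T → g . X], [X → . C], [X → . x g T] }  — shift
  I9: { [T → g X .] }  — reduce
  I10: { [T → X X . g] }  — shift
  I11: { [T → X X g .] }  — reduce

No state contains both a complete item and a shift item.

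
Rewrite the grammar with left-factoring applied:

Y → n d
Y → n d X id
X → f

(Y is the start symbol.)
Left-factoring transforms A → αβ₁ | αβ₂ into A → αA' and A' → β₁ | β₂
(α is the longest common prefix among the alternatives). Repeat until
no nonterminal has two alternatives with a common prefix.

Round 1: Y has alternatives sharing prefix 'n d'. Introduce Y': Y → n d Y'
  Add: Y' → ε
  Add: Y' → X id

No remaining common prefixes — done.

Resulting grammar:
Y → n d Y'
Y' → ε
Y' → X id
X → f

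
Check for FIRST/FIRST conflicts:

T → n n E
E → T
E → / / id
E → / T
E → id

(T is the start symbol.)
Yes. E → '/' '/' id / E → '/' T on { '/' }

FIRST sets of the non-terminals at (or reachable through a nullable prefix from) the front of some alternative:
  FIRST(T) = { 'n' }

Productions for E:
  E → T: FIRST = { 'n' }
  E → / / id: FIRST = { '/' }
  E → / T: FIRST = { '/' }
  E → id: FIRST = { 'id' }
T has only one production, so no FIRST/FIRST conflict is possible there.

Conflict for E: E → / / id and E → / T
  Overlap: { '/' }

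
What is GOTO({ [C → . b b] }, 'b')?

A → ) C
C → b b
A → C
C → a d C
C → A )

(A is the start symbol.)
GOTO(I, 'b') = CLOSURE({ [A → αX.β] : [A → α.Xβ] ∈ I, X = 'b' })

Items with dot before 'b', with the dot advanced:
  [C → . b b] → [C → b . b]
Closure adds nothing (no advanced item has the dot before a non-terminal).

GOTO = { [C → b . b] }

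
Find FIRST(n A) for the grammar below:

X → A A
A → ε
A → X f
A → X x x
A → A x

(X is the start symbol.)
To compute FIRST(n A), process the symbols left to right:
Symbol n is a terminal. Add 'n' and stop.
FIRST(n A) = { 'n' }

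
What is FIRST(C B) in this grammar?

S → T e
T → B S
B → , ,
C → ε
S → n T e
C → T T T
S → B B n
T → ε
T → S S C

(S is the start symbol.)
{ ',', 'e', 'n' }

FIRST sets of the non-terminals involved (from the grammar, by fixed-point iteration):
  FIRST(C) = { ',', 'e', 'n', ε }
  FIRST(B) = { ',' }

To compute FIRST(C B), process the symbols left to right:
Symbol C is a non-terminal. Add FIRST(C) \ {ε} = { ',', 'e', 'n' }
C is nullable (ε ∈ FIRST(C)), continue to the next symbol.
Symbol B is a non-terminal. Add FIRST(B) \ {ε} = { ',' }
B is not nullable (ε ∉ FIRST(B)), so stop here.
FIRST(C B) = { ',', 'e', 'n' }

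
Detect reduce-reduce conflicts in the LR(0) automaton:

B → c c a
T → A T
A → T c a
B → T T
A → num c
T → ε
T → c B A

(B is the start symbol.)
Augment with B' → B and build the canonical LR(0) collection (I0 = CLOSURE({[B' → . B]}), then GOTO on every symbol after a dot until no new states appear). It has 18 states:
  I0: { [A → . T c a], [A → . num c], [B → . T T], [B → . c c a], [B' → . B], [T → . A T], [T → . c B A], [T → .] }  — shift, reduce
  I1: { [A → . T c a], [A → . num c], [T → . A T], [T → . c B A], [T → .], [T → A . T] }  — shift, reduce
  I2: { [B' → B .] }  — accept
  I3: { [A → . T c a], [A → . num c], [A → T . c a], [B → T . T], [T → . A T], [T → . c B A], [T → .] }  — shift, reduce
  I4: { [A → . T c a], [A → . num c], [B → . T T], [B → . c c a], [B → c . c a], [T → . A T], [T → . c B A], [T → .], [T → c . B A] }  — shift, reduce
  I5: { [A → num . c] }  — shift
  I6: { [A → num c .] }  — reduce
  I7: { [A → . T c a], [A → . num c], [T → . A T], [T → . c B A], [T → .], [T → c B . A] }  — shift, reduce
  I8: { [A → . T c a], [A → . num c], [B → . T T], [B → . c c a], [B → c . c a], [B → c c . a], [T → . A T], [T → . c B A], [T → .], [T → c . B A] }  — shift, reduce
  I9: { [B → c c a .] }  — reduce
  I10: { [A → . T c a], [A → . num c], [T → . A T], [T → . c B A], [T → .], [T → A . T], [T → c B A .] }  — shift, 2 reduces
  I11: { [A → T . c a] }  — shift
  I12: { [A → . T c a], [A → . num c], [B → . T T], [B → . c c a], [T → . A T], [T → . c B A], [T → .], [T → c . B A] }  — shift, reduce
  I13: { [A → T c . a] }  — shift
  I14: { [A → T c a .] }  — reduce
  I15: { [A → T . c a], [T → A T .] }  — shift, reduce
  I16: { [A → T . c a], [B → T T .] }  — shift, reduce
  I17: { [A → . T c a], [A → . num c], [A → T c . a], [B → . T T], [B → . c c a], [T → . A T], [T → . c B A], [T → .], [T → c . B A] }  — shift, reduce

I10 contains complete items [T → .], [T → c B A .] — reduce-reduce conflict.

Answer: Yes — I10: [T → .] vs [T → c B A .]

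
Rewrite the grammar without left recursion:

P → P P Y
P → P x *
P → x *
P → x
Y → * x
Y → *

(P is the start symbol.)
P → x * P'
P → x P'
P' → P Y P'
P' → x * P'
P' → ε
Y → * x
Y → *

P is directly left-recursive. The standard transformation for
  A → A α₁ | ... | A α_m | β₁ | ... | β_n
is
  A  → β₁ A' | ... | β_n A'
  A' → α₁ A' | ... | α_m A' | ε

P → x * becomes P → x * P'
P → x becomes P → x P'
P → P P Y becomes P' → P Y P'
P → P x * becomes P' → x * P'
Add P' → ε

Productions for other non-terminals are unchanged:
  Y → * x
  Y → *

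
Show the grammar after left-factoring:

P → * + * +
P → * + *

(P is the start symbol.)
P → * + * P'
P' → +
P' → ε

Left-factoring transforms A → αβ₁ | αβ₂ into A → αA' and A' → β₁ | β₂
(α is the longest common prefix among the alternatives). Repeat until
no nonterminal has two alternatives with a common prefix.

Round 1: P has alternatives sharing prefix '* + *'. Introduce P': P → * + * P'
  Add: P' → +
  Add: P' → ε

No remaining common prefixes — done.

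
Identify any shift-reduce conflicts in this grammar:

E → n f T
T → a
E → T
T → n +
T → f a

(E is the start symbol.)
No shift-reduce conflicts

Augment with E' → E and build the canonical LR(0) collection (I0 = CLOSURE({[E' → . E]}), then GOTO on every symbol after a dot until no new states appear). It has 11 states:
  I0: { [E → . T], [E → . n f T], [E' → . E], [T → . a], [T → . f a], [T → . n +] }  — shift
  I1: { [E' → E .] }  — accept
  I2: { [E → T .] }  — reduce
  I3: { [T → a .] }  — reduce
  I4: { [T → f . a] }  — shift
  I5: { [E → n . f T], [T → n . +] }  — shift
  I6: { [T → n + .] }  — reduce
  I7: { [E → n f . T], [T → . a], [T → . f a], [T → . n +] }  — shift
  I8: { [E → n f T .] }  — reduce
  I9: { [T → n . +] }  — shift
  I10: { [T → f a .] }  — reduce

No state contains both a complete item and a shift item.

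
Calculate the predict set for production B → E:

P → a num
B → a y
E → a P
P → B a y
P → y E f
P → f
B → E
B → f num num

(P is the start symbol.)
{ 'a' }

PREDICT(B → E) = (FIRST(RHS) \ {ε}) ∪ (FOLLOW(B) if ε ∈ FIRST(RHS), i.e. RHS ⇒* ε)
FIRST(E) = { 'a' }
FIRST(E) = { 'a' }
ε ∉ FIRST(E), so FOLLOW(B) is not added.
PREDICT(B → E) = { 'a' }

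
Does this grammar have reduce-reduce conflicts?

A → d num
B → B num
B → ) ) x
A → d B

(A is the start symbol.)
No reduce-reduce conflicts

A reduce-reduce conflict occurs when an LR(0) state has two complete items [A → α .] and [B → β .] — both call for a reduction, and with no lookahead the parser cannot choose between them.

Augment with A' → A and build the canonical LR(0) collection (I0 = CLOSURE({[A' → . A]}), then GOTO on every symbol after a dot until no new states appear). It has 9 states:
  I0: { [A → . d B], [A → . d num], [A' → . A] }  — shift
  I1: { [A' → A .] }  — accept
  I2: { [A → d . B], [A → d . num], [B → . ) ) x], [B → . B num] }  — shift
  I3: { [B → ) . ) x] }  — shift
  I4: { [A → d B .], [B → B . num] }  — shift, reduce
  I5: { [A → d num .] }  — reduce
  I6: { [B → B num .] }  — reduce
  I7: { [B → ) ) . x] }  — shift
  I8: { [B → ) ) x .] }  — reduce

No state contains more than one complete item.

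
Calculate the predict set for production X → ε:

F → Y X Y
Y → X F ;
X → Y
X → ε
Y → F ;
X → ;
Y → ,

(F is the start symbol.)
{ ',', ';' }

PREDICT(X → ε) = (FIRST(RHS) \ {ε}) ∪ (FOLLOW(X) if ε ∈ FIRST(RHS), i.e. RHS ⇒* ε)
The right-hand side is ε (FIRST(ε) = { ε }), so the predict set is FOLLOW(X) = { ',', ';' }
PREDICT(X → ε) = { ',', ';' }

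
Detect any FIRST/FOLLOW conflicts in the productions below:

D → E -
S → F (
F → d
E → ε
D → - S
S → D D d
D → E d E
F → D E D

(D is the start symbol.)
No FIRST/FOLLOW conflicts.

Nullable non-terminals: E.
E has a nullable alternative but only one production, so nothing to check.

D, F, S have no nullable alternative, so no FIRST/FOLLOW check is needed there.

No FIRST/FOLLOW conflicts found.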